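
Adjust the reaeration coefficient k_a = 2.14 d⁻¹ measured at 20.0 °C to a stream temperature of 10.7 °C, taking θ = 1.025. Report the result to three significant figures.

k_a(T₂) = k_a(T₁) · θ^(T₂−T₁) = 2.14 × 1.025^(10.7−20.0)
= 2.14 × 1.025^-9.30 = 2.14 × 0.7948 = 1.701 d⁻¹.

k_a ≈ 1.70 d⁻¹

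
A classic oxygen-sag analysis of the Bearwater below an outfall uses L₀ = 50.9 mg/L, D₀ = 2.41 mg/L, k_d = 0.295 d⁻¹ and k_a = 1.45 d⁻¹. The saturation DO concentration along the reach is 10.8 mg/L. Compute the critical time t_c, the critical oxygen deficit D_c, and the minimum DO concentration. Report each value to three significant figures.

t_c ≈ 1.20 d; D_c ≈ 7.27 mg/L; min DO ≈ 3.53 mg/L

With k_a/k_d = 4.915 and 1 − D₀(k_a−k_d)/(k_d L₀) = 0.8146,
t_c = ln(4.915 × 0.8146) / (1.45 − 0.295) = ln(4.004) / 1.155 = 1.387/1.155 = 1.201 d.
L(t_c) = L₀ e^(−k_d t_c) = 50.9 × 0.7016 = 35.71 mg/L, and at the critical point k_a D_c = k_d L, so D_c = (0.295/1.45) × 35.71 = 7.266 mg/L.
Minimum DO = C_s − D_c = 10.8 − 7.266 = 3.534 mg/L.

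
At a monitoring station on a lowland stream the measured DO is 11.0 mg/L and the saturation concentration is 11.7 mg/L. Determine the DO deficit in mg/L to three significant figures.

D = C_s − C = 11.7 − 11.0 = 0.700 mg/L.

D ≈ 0.700 mg/L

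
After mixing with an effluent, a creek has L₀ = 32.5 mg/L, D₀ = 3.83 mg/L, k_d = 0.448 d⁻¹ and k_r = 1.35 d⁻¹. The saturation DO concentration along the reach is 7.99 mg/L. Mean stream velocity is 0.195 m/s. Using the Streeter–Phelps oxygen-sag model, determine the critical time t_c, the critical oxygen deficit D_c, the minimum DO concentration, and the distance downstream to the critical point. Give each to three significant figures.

t_c ≈ 0.923 d; D_c ≈ 7.13 mg/L; min DO ≈ 0.856 mg/L; x_c ≈ 15.5 km

With k_r/k_d = 3.013 and 1 − D₀(k_r−k_d)/(k_d L₀) = 0.7627,
t_c = ln(3.013 × 0.7627) / (1.35 − 0.448) = ln(2.298) / 0.9020 = 0.8322/0.9020 = 0.9226 d.
D_c = (k_d/k_r) L₀ e^(−k_d t_c) = (0.448/1.35) × 32.5 × e^(−0.448×0.9226) = 0.3319 × 32.5 × 0.6614 = 7.134 mg/L.
Minimum DO = C_s − D_c = 7.99 − 7.134 = 0.8563 mg/L.
x_c = v t_c = 0.195 m/s × 0.9226 d × 86400 s/d = 15540 m ≈ 15.5 km.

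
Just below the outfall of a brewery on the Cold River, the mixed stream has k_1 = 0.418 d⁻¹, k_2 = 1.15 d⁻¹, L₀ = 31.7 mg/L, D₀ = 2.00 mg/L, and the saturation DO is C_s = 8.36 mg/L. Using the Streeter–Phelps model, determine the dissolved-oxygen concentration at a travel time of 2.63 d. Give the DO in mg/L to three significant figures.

DO ≈ 3.11 mg/L

k_1 L₀/(k_2−k_1) = 0.418×31.7/(1.15−0.418) = 13.25/0.7320 = 18.10 mg/L.
e^(−k_1 t) = e^(−0.418×2.630) = 0.3331; e^(−k_2 t) = e^(−1.15×2.630) = 0.04858.
D = 18.10 × (0.3331 − 0.04858) + 2.00 × 0.04858 = 5.150 + 0.09716 = 5.247 mg/L.
DO = C_s − D = 8.36 − 5.247 = 3.113 mg/L.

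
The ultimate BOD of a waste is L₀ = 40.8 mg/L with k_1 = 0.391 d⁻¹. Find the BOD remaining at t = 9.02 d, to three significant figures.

L_t = L₀ e^(−k_1 t) = 40.8 × e^(−0.391×9.02) = 40.8 × 0.02940 = 1.199 mg/L.

L ≈ 1.20 mg/L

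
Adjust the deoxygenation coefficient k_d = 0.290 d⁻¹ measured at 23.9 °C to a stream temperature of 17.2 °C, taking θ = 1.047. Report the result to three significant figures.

k_d ≈ 0.213 d⁻¹

k_d(T₂) = k_d(T₁) · θ^(T₂−T₁) = 0.290 × 1.047^(17.2−23.9)
= 0.290 × 1.047^-6.70 = 0.290 × 0.7351 = 0.2132 d⁻¹.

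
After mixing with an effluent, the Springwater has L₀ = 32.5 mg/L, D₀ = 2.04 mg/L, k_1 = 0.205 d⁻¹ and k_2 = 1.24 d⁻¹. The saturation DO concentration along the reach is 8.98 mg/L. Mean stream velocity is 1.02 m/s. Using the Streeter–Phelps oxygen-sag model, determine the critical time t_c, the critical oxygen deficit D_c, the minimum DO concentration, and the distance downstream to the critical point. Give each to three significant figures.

t_c ≈ 1.37 d; D_c ≈ 4.06 mg/L; min DO ≈ 4.92 mg/L; x_c ≈ 121 km

At the critical point dD/dt = 0, so k_1 L₀ e^(−k_1 t) = k_2 D. Substituting D(t) from the Streeter–Phelps equation and solving for t gives
t_c = ln[(k_2/k_1)(1 − D₀(k_2−k_1)/(k_1 L₀))] / (k_2−k_1).
Here k_2−k_1 = 1.035 d⁻¹ and 1 − D₀(k_2−k_1)/(k_1 L₀) = 1 − 2.04×1.035/(0.205×32.5) = 0.6831, so
t_c = ln(6.049 × 0.6831) / 1.035 = 1.419 / 1.035 = 1.371 d.
L(t_c) = L₀ e^(−k_1 t_c) = 32.5 × 0.7550 = 24.54 mg/L, and at the critical point k_2 D_c = k_1 L, so D_c = (0.205/1.24) × 24.54 = 4.057 mg/L.
Minimum DO = C_s − D_c = 8.98 − 4.057 = 4.923 mg/L.
x_c = v t_c = 1.02 m/s × 1.371 d × 86400 s/d = 120800 m ≈ 121 km.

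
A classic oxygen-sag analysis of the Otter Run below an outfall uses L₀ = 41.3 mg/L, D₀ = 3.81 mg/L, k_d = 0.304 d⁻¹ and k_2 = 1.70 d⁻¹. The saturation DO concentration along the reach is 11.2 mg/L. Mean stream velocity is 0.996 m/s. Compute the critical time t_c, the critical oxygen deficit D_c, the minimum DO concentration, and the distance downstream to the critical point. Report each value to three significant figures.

With k_2/k_d = 5.592 and 1 − D₀(k_2−k_d)/(k_d L₀) = 0.5764,
t_c = ln(5.592 × 0.5764) / (1.70 − 0.304) = ln(3.223) / 1.396 = 1.170/1.396 = 0.8384 d.
L(t_c) = L₀ e^(−k_d t_c) = 41.3 × 0.7750 = 32.01 mg/L, and at the critical point k_2 D_c = k_d L, so D_c = (0.304/1.70) × 32.01 = 5.724 mg/L.
Minimum DO = C_s − D_c = 11.2 − 5.724 = 5.476 mg/L.
x_c = v t_c = 0.996 m/s × 0.8384 d × 86400 s/d = 72140 m ≈ 72.1 km.

t_c ≈ 0.838 d; D_c ≈ 5.72 mg/L; min DO ≈ 5.48 mg/L; x_c ≈ 72.1 km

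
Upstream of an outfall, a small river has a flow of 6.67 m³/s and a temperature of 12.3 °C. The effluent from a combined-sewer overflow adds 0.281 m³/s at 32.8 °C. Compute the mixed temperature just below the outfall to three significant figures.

13.1 °C

Flow-weighted mixing: C = (Q_r C_r + Q_w C_w)/(Q_r + Q_w)
= (6.67×12.3 + 0.281×32.8)/(6.67 + 0.281) = 91.26/6.951 = 13.13 °C.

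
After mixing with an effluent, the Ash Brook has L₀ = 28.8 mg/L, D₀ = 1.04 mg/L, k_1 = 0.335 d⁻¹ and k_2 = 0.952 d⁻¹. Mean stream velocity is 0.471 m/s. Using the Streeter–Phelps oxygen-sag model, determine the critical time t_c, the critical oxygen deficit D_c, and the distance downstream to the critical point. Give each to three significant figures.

At the critical point dD/dt = 0, so k_1 L₀ e^(−k_1 t) = k_2 D. Substituting D(t) from the Streeter–Phelps equation and solving for t gives
t_c = ln[(k_2/k_1)(1 − D₀(k_2−k_1)/(k_1 L₀))] / (k_2−k_1).
Here k_2−k_1 = 0.6170 d⁻¹ and 1 − D₀(k_2−k_1)/(k_1 L₀) = 1 − 1.04×0.6170/(0.335×28.8) = 0.9335, so
t_c = ln(2.842 × 0.9335) / 0.6170 = 0.9756 / 0.6170 = 1.581 d.
L(t_c) = L₀ e^(−k_1 t_c) = 28.8 × 0.5888 = 16.96 mg/L, and at the critical point k_2 D_c = k_1 L, so D_c = (0.335/0.952) × 16.96 = 5.967 mg/L.
x_c = v t_c = 0.471 m/s × 1.581 d × 86400 s/d = 64350 m ≈ 64.3 km.

t_c ≈ 1.58 d; D_c ≈ 5.97 mg/L; x_c ≈ 64.3 km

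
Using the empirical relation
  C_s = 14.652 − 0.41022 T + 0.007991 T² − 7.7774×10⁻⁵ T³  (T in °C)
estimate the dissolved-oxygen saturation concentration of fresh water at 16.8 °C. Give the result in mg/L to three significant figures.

C_s ≈ 9.65 mg/L

C_s = 14.652 − 0.41022×16.8 + 0.007991×16.8² − 7.7774×10⁻⁵×16.8³ = 9.647 mg/L.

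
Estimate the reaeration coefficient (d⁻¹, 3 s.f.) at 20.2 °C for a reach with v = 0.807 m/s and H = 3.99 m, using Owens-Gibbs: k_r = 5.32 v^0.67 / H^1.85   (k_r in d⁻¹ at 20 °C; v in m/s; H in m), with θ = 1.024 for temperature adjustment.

k_r ≈ 0.358 d⁻¹

k_r(20) = 5.32 × 0.807^0.67 / 3.99^1.85 = 5.32 × 0.8662 / 12.94 = 0.3562 d⁻¹.
k_r(20.2) = 0.3562 × 1.024^(20.2−20) = 0.3562 × 1.005 = 0.3579 d⁻¹.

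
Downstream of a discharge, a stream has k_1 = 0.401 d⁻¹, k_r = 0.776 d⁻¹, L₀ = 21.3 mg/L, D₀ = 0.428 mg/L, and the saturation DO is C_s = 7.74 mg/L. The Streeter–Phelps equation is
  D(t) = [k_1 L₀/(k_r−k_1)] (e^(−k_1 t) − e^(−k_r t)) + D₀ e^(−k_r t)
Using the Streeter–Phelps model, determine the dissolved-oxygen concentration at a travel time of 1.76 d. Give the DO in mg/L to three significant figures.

k_1 L₀/(k_r−k_1) = 0.401×21.3/(0.776−0.401) = 8.541/0.3750 = 22.78 mg/L.
e^(−k_1 t) = e^(−0.401×1.760) = 0.4937; e^(−k_r t) = e^(−0.776×1.760) = 0.2552.
D = 22.78 × (0.4937 − 0.2552) + 0.428 × 0.2552 = 5.433 + 0.1092 = 5.543 mg/L.
DO = C_s − D = 7.74 − 5.543 = 2.197 mg/L.

DO ≈ 2.20 mg/L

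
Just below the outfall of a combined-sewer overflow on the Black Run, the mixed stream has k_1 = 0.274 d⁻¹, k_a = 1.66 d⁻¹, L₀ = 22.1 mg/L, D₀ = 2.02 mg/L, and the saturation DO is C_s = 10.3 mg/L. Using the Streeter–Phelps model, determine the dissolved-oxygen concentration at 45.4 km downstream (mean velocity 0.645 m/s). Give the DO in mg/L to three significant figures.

DO ≈ 7.41 mg/L

Travel time t = x/v = 45.4 km / (0.645 m/s) = 45400 m / 0.645 m/s = 70390 s = 0.8147 d.
k_1 L₀/(k_a−k_1) = 0.274×22.1/(1.66−0.274) = 6.055/1.386 = 4.369 mg/L.
e^(−k_1 t) = e^(−0.274×0.8147) = 0.7999; e^(−k_a t) = e^(−1.66×0.8147) = 0.2586.
D = 4.369 × (0.7999 − 0.2586) + 2.02 × 0.2586 = 2.365 + 0.5224 = 2.887 mg/L.
DO = C_s − D = 10.3 − 2.887 = 7.413 mg/L.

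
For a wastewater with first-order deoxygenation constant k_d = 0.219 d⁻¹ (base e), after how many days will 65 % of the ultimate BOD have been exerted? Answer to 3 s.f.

y/L₀ = 1 − e^(−k_d t) = 0.65 ⇒ e^(−k_d t) = 0.350
t = −ln(0.350) / 0.219 = 1.050 / 0.219 = 4.794 d.

t ≈ 4.79 d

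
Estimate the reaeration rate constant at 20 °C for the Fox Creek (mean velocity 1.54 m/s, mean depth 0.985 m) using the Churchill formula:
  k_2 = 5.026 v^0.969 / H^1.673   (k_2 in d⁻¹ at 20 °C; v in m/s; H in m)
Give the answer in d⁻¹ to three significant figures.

k_2 ≈ 7.83 d⁻¹

k_2 = 5.026 × 1.54^0.969 / 0.985^1.673 = 5.026 × 1.520 / 0.9750 = 7.833 d⁻¹.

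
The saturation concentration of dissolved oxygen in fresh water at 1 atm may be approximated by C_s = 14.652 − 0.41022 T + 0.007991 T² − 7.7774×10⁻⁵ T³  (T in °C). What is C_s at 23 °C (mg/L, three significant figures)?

C_s ≈ 8.50 mg/L

C_s = 14.652 − 0.41022×23 + 0.007991×23² − 7.7774×10⁻⁵×23³ = 8.498 mg/L.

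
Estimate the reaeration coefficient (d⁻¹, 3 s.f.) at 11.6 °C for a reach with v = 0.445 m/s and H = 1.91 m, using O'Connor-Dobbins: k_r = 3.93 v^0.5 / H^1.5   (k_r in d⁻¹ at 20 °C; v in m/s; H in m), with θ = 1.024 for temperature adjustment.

k_r ≈ 0.814 d⁻¹

k_r(20) = 3.93 × 0.445^0.5 / 1.91^1.5 = 3.93 × 0.6671 / 2.640 = 0.9932 d⁻¹.
k_r(11.6) = 0.9932 × 1.024^(11.6−20) = 0.9932 × 0.8194 = 0.8138 d⁻¹.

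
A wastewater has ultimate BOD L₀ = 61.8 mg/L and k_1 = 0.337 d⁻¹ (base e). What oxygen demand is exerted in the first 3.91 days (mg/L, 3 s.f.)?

y ≈ 45.3 mg/L

y_t = L₀(1 − e^(−k_1 t)) = 61.8 × (1 − e^(−0.337×3.91))
= 61.8 × (1 − 0.2678) = 61.8 × 0.7322 = 45.25 mg/L.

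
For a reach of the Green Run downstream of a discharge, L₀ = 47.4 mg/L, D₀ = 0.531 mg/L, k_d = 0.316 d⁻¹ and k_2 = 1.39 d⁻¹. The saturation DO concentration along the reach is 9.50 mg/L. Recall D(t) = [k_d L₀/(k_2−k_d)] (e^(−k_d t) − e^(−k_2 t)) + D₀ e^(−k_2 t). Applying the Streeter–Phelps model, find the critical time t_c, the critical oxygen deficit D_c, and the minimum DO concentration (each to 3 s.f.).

t_c ≈ 1.34 d; D_c ≈ 7.05 mg/L; min DO ≈ 2.45 mg/L

At the critical point dD/dt = 0, so k_d L₀ e^(−k_d t) = k_2 D. Substituting D(t) from the Streeter–Phelps equation and solving for t gives
t_c = ln[(k_2/k_d)(1 − D₀(k_2−k_d)/(k_d L₀))] / (k_2−k_d).
Here k_2−k_d = 1.074 d⁻¹ and 1 − D₀(k_2−k_d)/(k_d L₀) = 1 − 0.531×1.074/(0.316×47.4) = 0.9619, so
t_c = ln(4.399 × 0.9619) / 1.074 = 1.442 / 1.074 = 1.343 d.
D_c = (k_d/k_2) L₀ e^(−k_d t_c) = (0.316/1.39) × 47.4 × e^(−0.316×1.343) = 0.2273 × 47.4 × 0.6541 = 7.049 mg/L.
Minimum DO = C_s − D_c = 9.50 − 7.049 = 2.451 mg/L.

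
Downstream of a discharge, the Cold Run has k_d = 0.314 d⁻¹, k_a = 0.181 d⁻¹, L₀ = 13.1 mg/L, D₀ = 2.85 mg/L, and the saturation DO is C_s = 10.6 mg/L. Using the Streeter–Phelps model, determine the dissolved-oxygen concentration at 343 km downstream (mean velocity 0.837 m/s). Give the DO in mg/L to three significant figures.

DO ≈ 3.26 mg/L

Travel time t = x/v = 343 km / (0.837 m/s) = 343000 m / 0.837 m/s = 409800 s = 4.743 d.
k_d L₀/(k_a−k_d) = 0.314×13.1/(0.181−0.314) = 4.113/-0.1330 = -30.93 mg/L.
e^(−k_d t) = e^(−0.314×4.743) = 0.2255; e^(−k_a t) = e^(−0.181×4.743) = 0.4238.
D = -30.93 × (0.2255 − 0.4238) + 2.85 × 0.4238 = 6.132 + 1.208 = 7.340 mg/L.
DO = C_s − D = 10.6 − 7.340 = 3.260 mg/L.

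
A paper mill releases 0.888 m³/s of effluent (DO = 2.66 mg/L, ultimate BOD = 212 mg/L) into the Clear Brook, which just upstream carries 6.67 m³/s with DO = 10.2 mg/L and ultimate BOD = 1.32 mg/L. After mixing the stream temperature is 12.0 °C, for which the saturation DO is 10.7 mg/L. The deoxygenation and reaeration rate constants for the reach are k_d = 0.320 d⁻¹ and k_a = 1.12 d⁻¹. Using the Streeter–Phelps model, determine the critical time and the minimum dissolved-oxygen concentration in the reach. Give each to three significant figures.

t_c ≈ 1.39 d; minimum DO ≈ 5.92 mg/L

Mixed DO = (6.67×10.2 + 0.888×2.66)/(6.67+0.888) = 70.40/7.558 = 9.314 mg/L.
Mixed L₀ = (6.67×1.32 + 0.888×212)/(7.558) = 197.1/7.558 = 26.07 mg/L.
Initial deficit D₀ = C_s − DO₀ = 10.7 − 9.314 = 1.386 mg/L.
t_c = (1/0.8000) ln[(1.12/0.320)(1 − 1.386×0.8000/(0.320×26.07))] = 1.250 × ln(3.035) = 1.388 d.
D_c = (0.320/1.12) × 26.07 × e^(−0.320×1.388) = 0.2857 × 26.07 × 0.6414 = 4.778 mg/L.
Minimum DO = 10.7 − 4.778 = 5.922 mg/L.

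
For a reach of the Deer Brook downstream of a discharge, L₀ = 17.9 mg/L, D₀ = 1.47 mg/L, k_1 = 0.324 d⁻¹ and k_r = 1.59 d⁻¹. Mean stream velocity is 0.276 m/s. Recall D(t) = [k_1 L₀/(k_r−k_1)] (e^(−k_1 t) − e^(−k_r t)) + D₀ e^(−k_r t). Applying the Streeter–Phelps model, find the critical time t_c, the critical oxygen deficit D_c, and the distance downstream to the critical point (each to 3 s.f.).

At the critical point dD/dt = 0, so k_1 L₀ e^(−k_1 t) = k_r D. Substituting D(t) from the Streeter–Phelps equation and solving for t gives
t_c = ln[(k_r/k_1)(1 − D₀(k_r−k_1)/(k_1 L₀))] / (k_r−k_1).
Here k_r−k_1 = 1.266 d⁻¹ and 1 − D₀(k_r−k_1)/(k_1 L₀) = 1 − 1.47×1.266/(0.324×17.9) = 0.6791, so
t_c = ln(4.907 × 0.6791) / 1.266 = 1.204 / 1.266 = 0.9509 d.
L(t_c) = L₀ e^(−k_1 t_c) = 17.9 × 0.7349 = 13.15 mg/L, and at the critical point k_r D_c = k_1 L, so D_c = (0.324/1.59) × 13.15 = 2.680 mg/L.
x_c = v t_c = 0.276 m/s × 0.9509 d × 86400 s/d = 22670 m ≈ 22.7 km.

t_c ≈ 0.951 d; D_c ≈ 2.68 mg/L; x_c ≈ 22.7 km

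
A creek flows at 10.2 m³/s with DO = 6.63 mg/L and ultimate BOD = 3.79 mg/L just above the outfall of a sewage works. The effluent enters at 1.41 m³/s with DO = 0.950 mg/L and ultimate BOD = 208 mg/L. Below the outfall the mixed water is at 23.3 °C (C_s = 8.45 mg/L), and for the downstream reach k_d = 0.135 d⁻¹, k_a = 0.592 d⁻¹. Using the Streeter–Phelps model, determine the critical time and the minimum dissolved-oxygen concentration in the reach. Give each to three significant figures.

Mixed DO = (10.2×6.63 + 1.41×0.950)/(10.2+1.41) = 68.97/11.61 = 5.940 mg/L.
Mixed L₀ = (10.2×3.79 + 1.41×208)/(11.61) = 331.9/11.61 = 28.59 mg/L.
Initial deficit D₀ = C_s − DO₀ = 8.45 − 5.940 = 2.510 mg/L.
t_c = (1/0.4570) ln[(0.592/0.135)(1 − 2.510×0.4570/(0.135×28.59))] = 2.188 × ln(3.082) = 2.463 d.
D_c = (0.135/0.592) × 28.59 × e^(−0.135×2.463) = 0.2280 × 28.59 × 0.7171 = 4.676 mg/L.
Minimum DO = 8.45 − 4.676 = 3.774 mg/L.

t_c ≈ 2.46 d; minimum DO ≈ 3.77 mg/L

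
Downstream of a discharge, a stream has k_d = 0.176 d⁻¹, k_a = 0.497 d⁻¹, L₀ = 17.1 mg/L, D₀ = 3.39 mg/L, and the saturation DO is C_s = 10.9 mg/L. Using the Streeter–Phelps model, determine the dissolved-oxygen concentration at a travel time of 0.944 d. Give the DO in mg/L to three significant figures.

k_d L₀/(k_a−k_d) = 0.176×17.1/(0.497−0.176) = 3.010/0.3210 = 9.376 mg/L.
e^(−k_d t) = e^(−0.176×0.9440) = 0.8469; e^(−k_a t) = e^(−0.497×0.9440) = 0.6255.
D = 9.376 × (0.8469 − 0.6255) + 3.39 × 0.6255 = 2.076 + 2.121 = 4.196 mg/L.
DO = C_s − D = 10.9 − 4.196 = 6.704 mg/L.

DO ≈ 6.70 mg/L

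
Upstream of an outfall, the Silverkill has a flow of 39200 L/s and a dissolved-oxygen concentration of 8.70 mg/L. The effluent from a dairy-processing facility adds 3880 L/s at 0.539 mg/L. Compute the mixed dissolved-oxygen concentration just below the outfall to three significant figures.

Flow-weighted mixing: C = (Q_r C_r + Q_w C_w)/(Q_r + Q_w)
= (39200×8.70 + 3880×0.539)/(39200 + 3880) = 343100/43080 = 7.965 mg/L.

7.96 mg/L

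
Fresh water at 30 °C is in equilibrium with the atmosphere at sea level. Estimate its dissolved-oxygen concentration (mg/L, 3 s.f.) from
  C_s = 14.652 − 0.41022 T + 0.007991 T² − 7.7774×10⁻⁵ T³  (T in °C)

C_s ≈ 7.44 mg/L

C_s = 14.652 − 0.41022×30 + 0.007991×30² − 7.7774×10⁻⁵×30³ = 7.437 mg/L.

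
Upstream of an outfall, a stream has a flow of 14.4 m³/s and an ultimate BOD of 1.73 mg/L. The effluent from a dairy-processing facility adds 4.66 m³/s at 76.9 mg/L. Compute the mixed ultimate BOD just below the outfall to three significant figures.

20.1 mg/L

Flow-weighted mixing: C = (Q_r C_r + Q_w C_w)/(Q_r + Q_w)
= (14.4×1.73 + 4.66×76.9)/(14.4 + 4.66) = 383.3/19.06 = 20.11 mg/L.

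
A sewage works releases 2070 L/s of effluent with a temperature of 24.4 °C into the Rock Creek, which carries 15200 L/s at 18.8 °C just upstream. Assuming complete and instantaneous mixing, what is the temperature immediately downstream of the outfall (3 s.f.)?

19.5 °C

Flow-weighted mixing: C = (Q_r C_r + Q_w C_w)/(Q_r + Q_w)
= (15200×18.8 + 2070×24.4)/(15200 + 2070) = 336300/17270 = 19.47 °C.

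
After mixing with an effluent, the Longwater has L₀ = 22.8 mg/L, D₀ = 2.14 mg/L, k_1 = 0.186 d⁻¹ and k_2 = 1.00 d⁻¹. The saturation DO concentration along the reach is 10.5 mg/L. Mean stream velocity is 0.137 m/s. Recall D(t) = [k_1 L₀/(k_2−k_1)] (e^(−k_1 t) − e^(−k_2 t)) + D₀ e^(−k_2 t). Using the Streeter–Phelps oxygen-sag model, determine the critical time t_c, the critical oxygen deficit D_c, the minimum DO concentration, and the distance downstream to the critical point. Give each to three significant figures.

t_c ≈ 1.42 d; D_c ≈ 3.26 mg/L; min DO ≈ 7.24 mg/L; x_c ≈ 16.8 km

t_c = [1/(k_2−k_1)] ln[(k_2/k_1)(1 − D₀(k_2−k_1)/(k_1 L₀))]
= [1/(1.00−0.186)] ln[(1.00/0.186)(1 − 2.14×0.8140/(0.186×22.8))]
= (1/0.8140) ln[5.376 × 0.5892] = 1.229 × ln(3.168) = 1.229 × 1.153 = 1.417 d.
L(t_c) = L₀ e^(−k_1 t_c) = 22.8 × 0.7684 = 17.52 mg/L, and at the critical point k_2 D_c = k_1 L, so D_c = (0.186/1.00) × 17.52 = 3.259 mg/L.
Minimum DO = C_s − D_c = 10.5 − 3.259 = 7.241 mg/L.
x_c = v t_c = 0.137 m/s × 1.417 d × 86400 s/d = 16770 m ≈ 16.8 km.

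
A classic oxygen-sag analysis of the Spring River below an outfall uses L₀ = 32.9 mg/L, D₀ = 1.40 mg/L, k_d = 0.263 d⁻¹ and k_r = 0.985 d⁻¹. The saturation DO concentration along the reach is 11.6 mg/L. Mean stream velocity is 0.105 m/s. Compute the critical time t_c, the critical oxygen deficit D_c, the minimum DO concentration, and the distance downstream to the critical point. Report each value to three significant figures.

At the critical point dD/dt = 0, so k_d L₀ e^(−k_d t) = k_r D. Substituting D(t) from the Streeter–Phelps equation and solving for t gives
t_c = ln[(k_r/k_d)(1 − D₀(k_r−k_d)/(k_d L₀))] / (k_r−k_d).
Here k_r−k_d = 0.7220 d⁻¹ and 1 − D₀(k_r−k_d)/(k_d L₀) = 1 − 1.40×0.7220/(0.263×32.9) = 0.8832, so
t_c = ln(3.745 × 0.8832) / 0.7220 = 1.196 / 0.7220 = 1.657 d.
D_c = (k_d/k_r) L₀ e^(−k_d t_c) = (0.263/0.985) × 32.9 × e^(−0.263×1.657) = 0.2670 × 32.9 × 0.6468 = 5.682 mg/L.
Minimum DO = C_s − D_c = 11.6 − 5.682 = 5.918 mg/L.
x_c = v t_c = 0.105 m/s × 1.657 d × 86400 s/d = 15030 m ≈ 15.0 km.

t_c ≈ 1.66 d; D_c ≈ 5.68 mg/L; min DO ≈ 5.92 mg/L; x_c ≈ 15.0 km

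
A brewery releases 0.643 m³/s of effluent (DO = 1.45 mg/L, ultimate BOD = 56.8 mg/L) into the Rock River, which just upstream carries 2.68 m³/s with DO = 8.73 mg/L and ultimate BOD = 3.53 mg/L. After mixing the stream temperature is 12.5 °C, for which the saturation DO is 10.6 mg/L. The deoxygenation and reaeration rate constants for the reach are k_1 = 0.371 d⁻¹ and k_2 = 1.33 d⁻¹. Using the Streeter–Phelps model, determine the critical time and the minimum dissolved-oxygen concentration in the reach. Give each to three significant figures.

t_c ≈ 0.343 d; minimum DO ≈ 7.20 mg/L

Mixed DO = (2.68×8.73 + 0.643×1.45)/(2.68+0.643) = 24.33/3.323 = 7.321 mg/L.
Mixed L₀ = (2.68×3.53 + 0.643×56.8)/(3.323) = 45.98/3.323 = 13.84 mg/L.
Initial deficit D₀ = C_s − DO₀ = 10.6 − 7.321 = 3.279 mg/L.
t_c = (1/0.9590) ln[(1.33/0.371)(1 − 3.279×0.9590/(0.371×13.84))] = 1.043 × ln(1.389) = 0.3428 d.
D_c = (0.371/1.33) × 13.84 × e^(−0.371×0.3428) = 0.2789 × 13.84 × 0.8806 = 3.399 mg/L.
Minimum DO = 10.6 − 3.399 = 7.201 mg/L.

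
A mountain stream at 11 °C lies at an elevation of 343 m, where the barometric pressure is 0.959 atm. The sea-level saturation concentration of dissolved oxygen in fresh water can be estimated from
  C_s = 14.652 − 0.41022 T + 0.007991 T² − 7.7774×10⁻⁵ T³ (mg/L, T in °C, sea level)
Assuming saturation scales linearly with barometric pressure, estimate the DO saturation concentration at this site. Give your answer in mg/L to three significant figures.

C_s ≈ 10.6 mg/L

At sea level: C_s = 14.652 − 0.41022×11 + 0.007991×11² − 7.7774×10⁻⁵×11³ = 11.00 mg/L.
Pressure correction: C_s' = 11.00 × 0.959 = 10.55 mg/L.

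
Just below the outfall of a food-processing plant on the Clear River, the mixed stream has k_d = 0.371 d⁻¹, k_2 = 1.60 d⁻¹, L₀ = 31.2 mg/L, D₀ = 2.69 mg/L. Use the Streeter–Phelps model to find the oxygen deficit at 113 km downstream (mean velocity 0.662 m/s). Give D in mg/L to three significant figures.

D ≈ 4.24 mg/L

Travel time t = x/v = 113 km / (0.662 m/s) = 113000 m / 0.662 m/s = 170700 s = 1.976 d.
k_d L₀/(k_2−k_d) = 0.371×31.2/(1.60−0.371) = 11.58/1.229 = 9.418 mg/L.
e^(−k_d t) = e^(−0.371×1.976) = 0.4805; e^(−k_2 t) = e^(−1.60×1.976) = 0.04238.
D = 9.418 × (0.4805 − 0.04238) + 2.69 × 0.04238 = 4.126 + 0.1140 = 4.240 mg/L.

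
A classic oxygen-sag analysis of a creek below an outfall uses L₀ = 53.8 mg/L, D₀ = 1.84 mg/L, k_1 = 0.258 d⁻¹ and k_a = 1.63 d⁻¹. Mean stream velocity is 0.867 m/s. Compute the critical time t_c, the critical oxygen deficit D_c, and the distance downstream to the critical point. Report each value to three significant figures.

With k_a/k_1 = 6.318 and 1 − D₀(k_a−k_1)/(k_1 L₀) = 0.8181,
t_c = ln(6.318 × 0.8181) / (1.63 − 0.258) = ln(5.169) / 1.372 = 1.643/1.372 = 1.197 d.
L(t_c) = L₀ e^(−k_1 t_c) = 53.8 × 0.7343 = 39.50 mg/L, and at the critical point k_a D_c = k_1 L, so D_c = (0.258/1.63) × 39.50 = 6.253 mg/L.
x_c = v t_c = 0.867 m/s × 1.197 d × 86400 s/d = 89690 m ≈ 89.7 km.

t_c ≈ 1.20 d; D_c ≈ 6.25 mg/L; x_c ≈ 89.7 km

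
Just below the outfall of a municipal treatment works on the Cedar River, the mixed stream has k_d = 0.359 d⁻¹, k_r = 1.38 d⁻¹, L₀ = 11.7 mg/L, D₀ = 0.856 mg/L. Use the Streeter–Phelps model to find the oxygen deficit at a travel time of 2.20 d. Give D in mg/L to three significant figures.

k_d L₀/(k_r−k_d) = 0.359×11.7/(1.38−0.359) = 4.200/1.021 = 4.114 mg/L.
e^(−k_d t) = e^(−0.359×2.200) = 0.4539; e^(−k_r t) = e^(−1.38×2.200) = 0.04803.
D = 4.114 × (0.4539 − 0.04803) + 0.856 × 0.04803 = 1.670 + 0.04111 = 1.711 mg/L.

D ≈ 1.71 mg/L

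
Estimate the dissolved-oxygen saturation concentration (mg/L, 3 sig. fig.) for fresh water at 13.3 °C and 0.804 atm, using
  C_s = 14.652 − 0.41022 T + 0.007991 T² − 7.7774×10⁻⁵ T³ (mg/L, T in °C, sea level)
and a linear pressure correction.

C_s ≈ 8.38 mg/L

At sea level: C_s = 14.652 − 0.41022×13.3 + 0.007991×13.3² − 7.7774×10⁻⁵×13.3³ = 10.43 mg/L.
Pressure correction: C_s' = 10.43 × 0.804 = 8.383 mg/L.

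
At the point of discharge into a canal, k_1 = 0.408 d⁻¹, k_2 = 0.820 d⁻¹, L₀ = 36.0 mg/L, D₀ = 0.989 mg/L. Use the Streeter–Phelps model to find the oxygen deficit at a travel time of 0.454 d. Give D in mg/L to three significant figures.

D ≈ 5.74 mg/L

k_1 L₀/(k_2−k_1) = 0.408×36.0/(0.820−0.408) = 14.69/0.4120 = 35.65 mg/L.
e^(−k_1 t) = e^(−0.408×0.4540) = 0.8309; e^(−k_2 t) = e^(−0.820×0.4540) = 0.6892.
D = 35.65 × (0.8309 − 0.6892) + 0.989 × 0.6892 = 5.053 + 0.6816 = 5.735 mg/L.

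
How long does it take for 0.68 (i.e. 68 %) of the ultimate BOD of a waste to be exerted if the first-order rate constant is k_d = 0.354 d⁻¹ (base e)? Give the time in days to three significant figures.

y/L₀ = 1 − e^(−k_d t) = 0.68 ⇒ e^(−k_d t) = 0.320
t = −ln(0.320) / 0.354 = 1.139 / 0.354 = 3.219 d.

t ≈ 3.22 d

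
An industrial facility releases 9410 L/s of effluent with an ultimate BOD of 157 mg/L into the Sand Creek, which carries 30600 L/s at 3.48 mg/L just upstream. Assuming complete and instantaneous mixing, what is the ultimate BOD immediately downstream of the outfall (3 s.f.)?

Flow-weighted mixing: C = (Q_r C_r + Q_w C_w)/(Q_r + Q_w)
= (30600×3.48 + 9410×157)/(30600 + 9410) = 1.584×10^6/40010 = 39.59 mg/L.

39.6 mg/L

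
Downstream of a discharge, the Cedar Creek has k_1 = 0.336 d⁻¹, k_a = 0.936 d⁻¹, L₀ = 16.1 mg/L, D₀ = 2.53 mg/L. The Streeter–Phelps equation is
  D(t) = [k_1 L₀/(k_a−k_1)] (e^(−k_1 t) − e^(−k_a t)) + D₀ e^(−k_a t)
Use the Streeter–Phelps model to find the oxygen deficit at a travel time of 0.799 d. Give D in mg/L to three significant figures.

k_1 L₀/(k_a−k_1) = 0.336×16.1/(0.936−0.336) = 5.410/0.6000 = 9.016 mg/L.
e^(−k_1 t) = e^(−0.336×0.7990) = 0.7646; e^(−k_a t) = e^(−0.936×0.7990) = 0.4734.
D = 9.016 × (0.7646 − 0.4734) + 2.53 × 0.4734 = 2.625 + 1.198 = 3.823 mg/L.

D ≈ 3.82 mg/L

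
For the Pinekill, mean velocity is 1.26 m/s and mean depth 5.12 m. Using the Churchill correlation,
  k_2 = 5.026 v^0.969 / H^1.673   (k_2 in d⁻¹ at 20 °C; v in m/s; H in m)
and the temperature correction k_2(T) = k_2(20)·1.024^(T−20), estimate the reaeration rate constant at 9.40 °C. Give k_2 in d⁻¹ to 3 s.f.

k_2 ≈ 0.318 d⁻¹

k_2(20) = 5.026 × 1.26^0.969 / 5.12^1.673 = 5.026 × 1.251 / 15.37 = 0.4091 d⁻¹.
k_2(9.40) = 0.4091 × 1.024^(9.40−20) = 0.4091 × 0.7777 = 0.3182 d⁻¹.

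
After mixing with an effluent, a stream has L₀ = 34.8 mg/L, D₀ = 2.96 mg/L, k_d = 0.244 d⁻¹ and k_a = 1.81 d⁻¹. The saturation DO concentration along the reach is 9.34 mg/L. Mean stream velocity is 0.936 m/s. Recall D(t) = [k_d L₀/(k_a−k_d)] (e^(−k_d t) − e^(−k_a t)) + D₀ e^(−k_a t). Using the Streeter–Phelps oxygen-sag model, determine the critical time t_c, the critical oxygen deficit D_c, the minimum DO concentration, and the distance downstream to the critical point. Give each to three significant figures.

t_c ≈ 0.776 d; D_c ≈ 3.88 mg/L; min DO ≈ 5.46 mg/L; x_c ≈ 62.7 km

At the critical point dD/dt = 0, so k_d L₀ e^(−k_d t) = k_a D. Substituting D(t) from the Streeter–Phelps equation and solving for t gives
t_c = ln[(k_a/k_d)(1 − D₀(k_a−k_d)/(k_d L₀))] / (k_a−k_d).
Here k_a−k_d = 1.566 d⁻¹ and 1 − D₀(k_a−k_d)/(k_d L₀) = 1 − 2.96×1.566/(0.244×34.8) = 0.4541, so
t_c = ln(7.418 × 0.4541) / 1.566 = 1.214 / 1.566 = 0.7755 d.
L(t_c) = L₀ e^(−k_d t_c) = 34.8 × 0.8276 = 28.80 mg/L, and at the critical point k_a D_c = k_d L, so D_c = (0.244/1.81) × 28.80 = 3.882 mg/L.
Minimum DO = C_s − D_c = 9.34 − 3.882 = 5.458 mg/L.
x_c = v t_c = 0.936 m/s × 0.7755 d × 86400 s/d = 62720 m ≈ 62.7 km.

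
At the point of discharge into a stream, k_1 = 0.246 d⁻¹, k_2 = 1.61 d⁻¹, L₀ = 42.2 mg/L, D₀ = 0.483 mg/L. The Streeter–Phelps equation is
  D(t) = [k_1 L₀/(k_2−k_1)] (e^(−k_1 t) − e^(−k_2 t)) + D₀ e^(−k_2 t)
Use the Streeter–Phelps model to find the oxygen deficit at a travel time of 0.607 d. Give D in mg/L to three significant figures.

k_1 L₀/(k_2−k_1) = 0.246×42.2/(1.61−0.246) = 10.38/1.364 = 7.611 mg/L.
e^(−k_1 t) = e^(−0.246×0.6070) = 0.8613; e^(−k_2 t) = e^(−1.61×0.6070) = 0.3763.
D = 7.611 × (0.8613 − 0.3763) + 0.483 × 0.3763 = 3.691 + 0.1818 = 3.873 mg/L.

D ≈ 3.87 mg/L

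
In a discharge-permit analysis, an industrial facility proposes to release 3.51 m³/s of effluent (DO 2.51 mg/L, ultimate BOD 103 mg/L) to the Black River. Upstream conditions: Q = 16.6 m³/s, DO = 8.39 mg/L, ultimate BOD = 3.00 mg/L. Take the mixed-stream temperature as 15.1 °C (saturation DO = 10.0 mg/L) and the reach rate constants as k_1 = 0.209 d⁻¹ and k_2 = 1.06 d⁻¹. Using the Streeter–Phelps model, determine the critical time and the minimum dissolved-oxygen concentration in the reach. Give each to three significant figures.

Mixed DO = (16.6×8.39 + 3.51×2.51)/(16.6+3.51) = 148.1/20.11 = 7.364 mg/L.
Mixed L₀ = (16.6×3.00 + 3.51×103)/(20.11) = 411.3/20.11 = 20.45 mg/L.
Initial deficit D₀ = C_s − DO₀ = 10.0 − 7.364 = 2.636 mg/L.
t_c = (1/0.8510) ln[(1.06/0.209)(1 − 2.636×0.8510/(0.209×20.45))] = 1.175 × ln(2.410) = 1.034 d.
D_c = (0.209/1.06) × 20.45 × e^(−0.209×1.034) = 0.1972 × 20.45 × 0.8057 = 3.249 mg/L.
Minimum DO = 10.0 − 3.249 = 6.751 mg/L.

t_c ≈ 1.03 d; minimum DO ≈ 6.75 mg/L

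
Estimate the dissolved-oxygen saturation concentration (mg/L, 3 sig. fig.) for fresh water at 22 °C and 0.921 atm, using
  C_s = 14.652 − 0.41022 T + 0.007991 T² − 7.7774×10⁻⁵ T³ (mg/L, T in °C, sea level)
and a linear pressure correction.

C_s ≈ 7.98 mg/L

At sea level: C_s = 14.652 − 0.41022×22 + 0.007991×22² − 7.7774×10⁻⁵×22³ = 8.667 mg/L.
Pressure correction: C_s' = 8.667 × 0.921 = 7.982 mg/L.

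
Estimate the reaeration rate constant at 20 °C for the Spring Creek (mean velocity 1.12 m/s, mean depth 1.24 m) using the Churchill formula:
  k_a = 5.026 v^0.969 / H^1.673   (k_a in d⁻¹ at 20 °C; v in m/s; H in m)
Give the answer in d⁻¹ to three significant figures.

k_a ≈ 3.91 d⁻¹

k_a = 5.026 × 1.12^0.969 / 1.24^1.673 = 5.026 × 1.116 / 1.433 = 3.914 d⁻¹.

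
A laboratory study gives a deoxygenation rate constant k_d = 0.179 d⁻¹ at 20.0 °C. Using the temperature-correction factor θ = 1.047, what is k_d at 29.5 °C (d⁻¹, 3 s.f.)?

k_d(T₂) = k_d(T₁) · θ^(T₂−T₁) = 0.179 × 1.047^(29.5−20.0)
= 0.179 × 1.047^9.50 = 0.179 × 1.547 = 0.2769 d⁻¹.

k_d ≈ 0.277 d⁻¹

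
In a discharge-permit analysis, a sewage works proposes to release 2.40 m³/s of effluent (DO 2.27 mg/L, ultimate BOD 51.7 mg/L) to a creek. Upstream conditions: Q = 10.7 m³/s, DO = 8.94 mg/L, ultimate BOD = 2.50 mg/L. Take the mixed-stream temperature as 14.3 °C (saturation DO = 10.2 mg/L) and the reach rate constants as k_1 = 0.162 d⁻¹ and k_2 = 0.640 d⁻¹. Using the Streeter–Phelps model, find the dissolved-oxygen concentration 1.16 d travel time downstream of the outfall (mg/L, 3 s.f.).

Mixed DO = (10.7×8.94 + 2.40×2.27)/(10.7+2.40) = 101.1/13.10 = 7.718 mg/L.
Mixed L₀ = (10.7×2.50 + 2.40×51.7)/(13.10) = 150.8/13.10 = 11.51 mg/L.
Initial deficit D₀ = C_s − DO₀ = 10.2 − 7.718 = 2.482 mg/L.
D(1.16) = [0.162×11.51/(0.640−0.162)](e^(−0.162×1.16) − e^(−0.640×1.16)) + 2.482 e^(−0.640×1.16)
= 3.902 × (0.8287 − 0.4760) + 2.482 × 0.4760 = 2.558 mg/L.
DO = 10.2 − 2.558 = 7.642 mg/L.

DO ≈ 7.64 mg/L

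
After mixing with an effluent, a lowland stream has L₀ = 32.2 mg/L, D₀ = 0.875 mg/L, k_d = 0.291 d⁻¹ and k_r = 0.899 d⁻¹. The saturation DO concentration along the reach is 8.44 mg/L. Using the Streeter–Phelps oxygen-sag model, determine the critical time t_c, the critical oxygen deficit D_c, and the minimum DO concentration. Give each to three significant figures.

t_c ≈ 1.76 d; D_c ≈ 6.25 mg/L; min DO ≈ 2.19 mg/L

With k_r/k_d = 3.089 and 1 − D₀(k_r−k_d)/(k_d L₀) = 0.9432,
t_c = ln(3.089 × 0.9432) / (0.899 − 0.291) = ln(2.914) / 0.6080 = 1.070/0.6080 = 1.759 d.
D_c = (k_d/k_r) L₀ e^(−k_d t_c) = (0.291/0.899) × 32.2 × e^(−0.291×1.759) = 0.3237 × 32.2 × 0.5994 = 6.247 mg/L.
Minimum DO = C_s − D_c = 8.44 − 6.247 = 2.193 mg/L.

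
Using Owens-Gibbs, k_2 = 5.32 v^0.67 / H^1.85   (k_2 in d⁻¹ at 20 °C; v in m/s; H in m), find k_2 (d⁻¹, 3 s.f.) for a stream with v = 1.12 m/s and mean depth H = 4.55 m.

k_2 = 5.32 × 1.12^0.67 / 4.55^1.85 = 5.32 × 1.079 / 16.49 = 0.3480 d⁻¹.

k_2 ≈ 0.348 d⁻¹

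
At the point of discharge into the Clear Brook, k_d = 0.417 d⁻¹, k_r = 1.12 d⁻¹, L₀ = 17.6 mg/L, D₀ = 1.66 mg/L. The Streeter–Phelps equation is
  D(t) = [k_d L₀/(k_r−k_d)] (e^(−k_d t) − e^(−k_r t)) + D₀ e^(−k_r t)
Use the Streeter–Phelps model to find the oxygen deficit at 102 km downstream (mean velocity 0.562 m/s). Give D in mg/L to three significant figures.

Travel time t = x/v = 102 km / (0.562 m/s) = 102000 m / 0.562 m/s = 181500 s = 2.101 d.
k_d L₀/(k_r−k_d) = 0.417×17.6/(1.12−0.417) = 7.339/0.7030 = 10.44 mg/L.
e^(−k_d t) = e^(−0.417×2.101) = 0.4165; e^(−k_r t) = e^(−1.12×2.101) = 0.09511.
D = 10.44 × (0.4165 − 0.09511) + 1.66 × 0.09511 = 3.355 + 0.1579 = 3.513 mg/L.

D ≈ 3.51 mg/L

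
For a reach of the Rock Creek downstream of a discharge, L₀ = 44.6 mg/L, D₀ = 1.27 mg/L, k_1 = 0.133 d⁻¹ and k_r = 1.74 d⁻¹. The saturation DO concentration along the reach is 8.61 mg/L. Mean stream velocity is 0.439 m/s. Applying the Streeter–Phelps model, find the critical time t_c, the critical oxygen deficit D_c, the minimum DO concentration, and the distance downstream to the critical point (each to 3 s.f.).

t_c = [1/(k_r−k_1)] ln[(k_r/k_1)(1 − D₀(k_r−k_1)/(k_1 L₀))]
= [1/(1.74−0.133)] ln[(1.74/0.133)(1 − 1.27×1.607/(0.133×44.6))]
= (1/1.607) ln[13.08 × 0.6559] = 0.6223 × ln(8.581) = 0.6223 × 2.150 = 1.338 d.
L(t_c) = L₀ e^(−k_1 t_c) = 44.6 × 0.8370 = 37.33 mg/L, and at the critical point k_r D_c = k_1 L, so D_c = (0.133/1.74) × 37.33 = 2.853 mg/L.
Minimum DO = C_s − D_c = 8.61 − 2.853 = 5.757 mg/L.
x_c = v t_c = 0.439 m/s × 1.338 d × 86400 s/d = 50740 m ≈ 50.7 km.

t_c ≈ 1.34 d; D_c ≈ 2.85 mg/L; min DO ≈ 5.76 mg/L; x_c ≈ 50.7 km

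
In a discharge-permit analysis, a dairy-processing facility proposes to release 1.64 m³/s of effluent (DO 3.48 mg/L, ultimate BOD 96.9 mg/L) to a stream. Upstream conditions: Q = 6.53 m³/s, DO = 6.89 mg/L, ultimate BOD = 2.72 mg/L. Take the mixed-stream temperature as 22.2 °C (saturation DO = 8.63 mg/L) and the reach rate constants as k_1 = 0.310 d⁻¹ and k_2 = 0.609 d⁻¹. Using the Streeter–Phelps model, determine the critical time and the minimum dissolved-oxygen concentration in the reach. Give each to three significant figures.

t_c ≈ 1.88 d; minimum DO ≈ 2.48 mg/L

Mixed DO = (6.53×6.89 + 1.64×3.48)/(6.53+1.64) = 50.70/8.170 = 6.205 mg/L.
Mixed L₀ = (6.53×2.72 + 1.64×96.9)/(8.170) = 176.7/8.170 = 21.63 mg/L.
Initial deficit D₀ = C_s − DO₀ = 8.63 − 6.205 = 2.425 mg/L.
t_c = (1/0.2990) ln[(0.609/0.310)(1 − 2.425×0.2990/(0.310×21.63))] = 3.344 × ln(1.752) = 1.876 d.
D_c = (0.310/0.609) × 21.63 × e^(−0.310×1.876) = 0.5090 × 21.63 × 0.5591 = 6.154 mg/L.
Minimum DO = 8.63 − 6.154 = 2.476 mg/L.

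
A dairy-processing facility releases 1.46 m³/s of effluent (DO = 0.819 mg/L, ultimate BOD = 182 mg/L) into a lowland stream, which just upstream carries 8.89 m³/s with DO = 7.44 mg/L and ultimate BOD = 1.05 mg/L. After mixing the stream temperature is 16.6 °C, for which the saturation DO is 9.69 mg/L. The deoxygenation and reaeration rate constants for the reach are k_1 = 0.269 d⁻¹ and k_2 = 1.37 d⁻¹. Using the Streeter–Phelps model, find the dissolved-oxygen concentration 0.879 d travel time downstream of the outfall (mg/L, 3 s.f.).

DO ≈ 5.56 mg/L

Mixed DO = (8.89×7.44 + 1.46×0.819)/(8.89+1.46) = 67.34/10.35 = 6.506 mg/L.
Mixed L₀ = (8.89×1.05 + 1.46×182)/(10.35) = 275.1/10.35 = 26.58 mg/L.
Initial deficit D₀ = C_s − DO₀ = 9.69 − 6.506 = 3.184 mg/L.
D(0.879) = [0.269×26.58/(1.37−0.269)](e^(−0.269×0.879) − e^(−1.37×0.879)) + 3.184 e^(−1.37×0.879)
= 6.493 × (0.7894 − 0.2999) + 3.184 × 0.2999 = 4.133 mg/L.
DO = 9.69 − 4.133 = 5.557 mg/L.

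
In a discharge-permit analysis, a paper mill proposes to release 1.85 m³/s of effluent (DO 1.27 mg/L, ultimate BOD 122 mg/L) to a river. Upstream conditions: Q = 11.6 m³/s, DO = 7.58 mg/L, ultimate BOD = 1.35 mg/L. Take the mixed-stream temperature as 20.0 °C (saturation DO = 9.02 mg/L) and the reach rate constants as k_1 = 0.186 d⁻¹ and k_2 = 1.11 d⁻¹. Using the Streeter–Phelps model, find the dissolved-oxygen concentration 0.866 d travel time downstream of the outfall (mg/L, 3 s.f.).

DO ≈ 6.44 mg/L

Mixed DO = (11.6×7.58 + 1.85×1.27)/(11.6+1.85) = 90.28/13.45 = 6.712 mg/L.
Mixed L₀ = (11.6×1.35 + 1.85×122)/(13.45) = 241.4/13.45 = 17.94 mg/L.
Initial deficit D₀ = C_s − DO₀ = 9.02 − 6.712 = 2.308 mg/L.
D(0.866) = [0.186×17.94/(1.11−0.186)](e^(−0.186×0.866) − e^(−1.11×0.866)) + 2.308 e^(−1.11×0.866)
= 3.612 × (0.8512 − 0.3824) + 2.308 × 0.3824 = 2.576 mg/L.
DO = 9.02 − 2.576 = 6.444 mg/L.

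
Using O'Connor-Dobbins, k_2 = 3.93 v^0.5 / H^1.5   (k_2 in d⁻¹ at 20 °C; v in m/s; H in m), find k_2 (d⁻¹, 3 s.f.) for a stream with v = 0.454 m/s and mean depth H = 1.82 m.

k_2 = 3.93 × 0.454^0.5 / 1.82^1.5 = 3.93 × 0.6738 / 2.455 = 1.078 d⁻¹.

k_2 ≈ 1.08 d⁻¹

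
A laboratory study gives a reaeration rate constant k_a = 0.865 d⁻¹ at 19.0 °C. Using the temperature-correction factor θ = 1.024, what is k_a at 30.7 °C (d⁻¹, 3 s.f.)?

k_a ≈ 1.14 d⁻¹

k_a(T₂) = k_a(T₁) · θ^(T₂−T₁) = 0.865 × 1.024^(30.7−19.0)
= 0.865 × 1.024^11.7 = 0.865 × 1.320 = 1.142 d⁻¹.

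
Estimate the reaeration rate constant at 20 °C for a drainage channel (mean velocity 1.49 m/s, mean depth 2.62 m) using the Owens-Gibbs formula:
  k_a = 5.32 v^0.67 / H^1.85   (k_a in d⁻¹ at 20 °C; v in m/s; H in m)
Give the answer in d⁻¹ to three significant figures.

k_a ≈ 1.17 d⁻¹

k_a = 5.32 × 1.49^0.67 / 2.62^1.85 = 5.32 × 1.306 / 5.941 = 1.170 d⁻¹.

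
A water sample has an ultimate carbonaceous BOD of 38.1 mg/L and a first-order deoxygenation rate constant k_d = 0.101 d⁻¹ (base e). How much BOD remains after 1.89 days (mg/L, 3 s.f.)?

L_t = L₀ e^(−k_d t) = 38.1 × e^(−0.101×1.89) = 38.1 × 0.8262 = 31.48 mg/L.

L ≈ 31.5 mg/L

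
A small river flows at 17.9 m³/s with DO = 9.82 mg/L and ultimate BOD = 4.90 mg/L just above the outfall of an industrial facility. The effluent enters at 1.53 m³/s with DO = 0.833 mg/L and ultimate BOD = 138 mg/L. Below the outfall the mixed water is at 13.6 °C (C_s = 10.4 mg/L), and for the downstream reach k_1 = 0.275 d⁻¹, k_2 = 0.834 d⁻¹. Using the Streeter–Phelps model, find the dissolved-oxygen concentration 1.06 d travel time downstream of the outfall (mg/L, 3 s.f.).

DO ≈ 7.34 mg/L

Mixed DO = (17.9×9.82 + 1.53×0.833)/(17.9+1.53) = 177.1/19.43 = 9.112 mg/L.
Mixed L₀ = (17.9×4.90 + 1.53×138)/(19.43) = 298.9/19.43 = 15.38 mg/L.
Initial deficit D₀ = C_s − DO₀ = 10.4 − 9.112 = 1.288 mg/L.
D(1.06) = [0.275×15.38/(0.834−0.275)](e^(−0.275×1.06) − e^(−0.834×1.06)) + 1.288 e^(−0.834×1.06)
= 7.567 × (0.7471 − 0.4131) + 1.288 × 0.4131 = 3.059 mg/L.
DO = 10.4 − 3.059 = 7.341 mg/L.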